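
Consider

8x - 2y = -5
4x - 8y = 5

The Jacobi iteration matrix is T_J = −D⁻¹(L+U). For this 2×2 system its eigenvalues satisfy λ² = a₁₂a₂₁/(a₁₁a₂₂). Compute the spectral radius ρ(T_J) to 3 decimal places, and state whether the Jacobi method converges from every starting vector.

a₁₂a₂₁/(a₁₁a₂₂) = (-2)·(4) / ((8)·(-8)) = 0.125000
ρ = √|0.125000| = √0.125000 = 0.354
ρ < 1, so Jacobi converges

0.354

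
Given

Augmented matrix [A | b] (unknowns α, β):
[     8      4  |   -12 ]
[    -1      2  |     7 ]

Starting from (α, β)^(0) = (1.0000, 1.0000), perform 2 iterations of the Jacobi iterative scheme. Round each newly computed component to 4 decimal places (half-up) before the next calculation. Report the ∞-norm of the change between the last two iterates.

Iteration 1:
  α = (-12 - (4)·1.0000) / (8) = -2.0000
  β = (7 - (-1)·1.0000) / (2) = 4.0000
Iteration 2:
  α = (-12 - (4)·4.0000) / (8) = -3.5000
  β = (7 - (-1)·-2.0000) / (2) = 2.5000
Change: (-1.5000, -1.5000) → max |·| = 1.5000

1.5000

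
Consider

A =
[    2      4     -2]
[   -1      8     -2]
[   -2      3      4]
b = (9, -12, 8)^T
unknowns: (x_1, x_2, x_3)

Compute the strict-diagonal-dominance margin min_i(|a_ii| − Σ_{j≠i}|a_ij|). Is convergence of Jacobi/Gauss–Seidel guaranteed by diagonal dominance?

row 1: |2| − (4+2) = -4
row 2: |8| − (1+2) = 5
row 3: |4| − (2+3) = -1
minimum over rows = -4 → not strictly diagonally dominant

-4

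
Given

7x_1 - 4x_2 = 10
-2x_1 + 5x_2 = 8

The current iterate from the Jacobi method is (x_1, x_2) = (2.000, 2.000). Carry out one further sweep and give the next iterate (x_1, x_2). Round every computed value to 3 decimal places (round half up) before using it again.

(2.571, 2.400)

One sweep:
  x_1 = (10 - (-4)·2.000) / (7) = 2.571
  x_2 = (8 - (-2)·2.000) / (5) = 2.400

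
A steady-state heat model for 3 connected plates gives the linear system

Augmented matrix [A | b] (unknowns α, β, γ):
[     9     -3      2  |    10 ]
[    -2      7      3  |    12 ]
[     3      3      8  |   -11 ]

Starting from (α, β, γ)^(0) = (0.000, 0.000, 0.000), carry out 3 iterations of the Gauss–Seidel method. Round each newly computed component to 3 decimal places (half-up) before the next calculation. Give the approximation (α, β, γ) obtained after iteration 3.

Iteration 1:
  α = (10 - (-3)·0.000 - (2)·0.000) / (9) = 1.111
  β = (12 - (-2)·1.111 - (3)·0.000) / (7) = 2.032
  γ = (-11 - (3)·1.111 - (3)·2.032) / (8) = -2.554
Iteration 2:
  α = (10 - (-3)·2.032 - (2)·-2.554) / (9) = 2.356
  β = (12 - (-2)·2.356 - (3)·-2.554) / (7) = 3.482
  γ = (-11 - (3)·2.356 - (3)·3.482) / (8) = -3.564
Iteration 3:
  α = (10 - (-3)·3.482 - (2)·-3.564) / (9) = 3.064
  β = (12 - (-2)·3.064 - (3)·-3.564) / (7) = 4.117
  γ = (-11 - (3)·3.064 - (3)·4.117) / (8) = -4.068

(3.064, 4.117, -4.068)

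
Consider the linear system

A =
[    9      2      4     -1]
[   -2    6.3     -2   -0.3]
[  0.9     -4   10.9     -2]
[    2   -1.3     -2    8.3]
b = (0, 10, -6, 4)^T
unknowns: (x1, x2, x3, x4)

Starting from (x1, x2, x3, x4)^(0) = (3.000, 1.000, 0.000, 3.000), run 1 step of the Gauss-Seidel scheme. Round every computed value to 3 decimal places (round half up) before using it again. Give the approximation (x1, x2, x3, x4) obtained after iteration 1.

(0.111, 1.765, 0.639, 0.886)

Iteration 1:
  x1 = (0 - (2)·1.000 - (4)·0.000 - (-1)·3.000) / (9) = 0.111
  x2 = (10 - (-2)·0.111 - (-2)·0.000 - (-0.3)·3.000) / (6.3) = 1.765
  x3 = (-6 - (0.9)·0.111 - (-4)·1.765 - (-2)·3.000) / (10.9) = 0.639
  x4 = (4 - (2)·0.111 - (-1.3)·1.765 - (-2)·0.639) / (8.3) = 0.886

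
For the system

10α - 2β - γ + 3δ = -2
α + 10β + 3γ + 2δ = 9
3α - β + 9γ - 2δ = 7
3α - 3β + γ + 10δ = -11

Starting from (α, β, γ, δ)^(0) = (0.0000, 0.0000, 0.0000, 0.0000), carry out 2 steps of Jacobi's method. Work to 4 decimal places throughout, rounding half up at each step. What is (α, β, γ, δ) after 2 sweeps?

(0.3878, 0.9067, 0.7000, -0.8478)

Iteration 1:
  α = (-2 - (-2)·0.0000 - (-1)·0.0000 - (3)·0.0000) / (10) = -0.2000
  β = (9 - (1)·0.0000 - (3)·0.0000 - (2)·0.0000) / (10) = 0.9000
  γ = (7 - (3)·0.0000 - (-1)·0.0000 - (-2)·0.0000) / (9) = 0.7778
  δ = (-11 - (3)·0.0000 - (-3)·0.0000 - (1)·0.0000) / (10) = -1.1000
Iteration 2:
  α = (-2 - (-2)·0.9000 - (-1)·0.7778 - (3)·-1.1000) / (10) = 0.3878
  β = (9 - (1)·-0.2000 - (3)·0.7778 - (2)·-1.1000) / (10) = 0.9067
  γ = (7 - (3)·-0.2000 - (-1)·0.9000 - (-2)·-1.1000) / (9) = 0.7000
  δ = (-11 - (3)·-0.2000 - (-3)·0.9000 - (1)·0.7778) / (10) = -0.8478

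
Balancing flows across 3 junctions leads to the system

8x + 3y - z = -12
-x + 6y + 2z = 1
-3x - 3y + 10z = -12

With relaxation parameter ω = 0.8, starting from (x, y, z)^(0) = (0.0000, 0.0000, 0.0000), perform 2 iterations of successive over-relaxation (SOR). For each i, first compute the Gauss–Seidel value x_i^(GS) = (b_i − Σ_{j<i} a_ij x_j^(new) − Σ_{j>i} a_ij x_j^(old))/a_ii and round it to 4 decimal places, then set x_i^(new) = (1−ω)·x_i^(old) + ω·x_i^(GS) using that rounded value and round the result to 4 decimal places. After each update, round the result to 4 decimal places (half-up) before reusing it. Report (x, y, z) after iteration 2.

(-1.5574, 0.2548, -1.5235)

Iteration 1:
  x: GS value = (-12 - (3)·0.0000 - (-1)·0.0000) / (8) = -1.5000;  x ← (1−ω)·0.0000 + ω·-1.5000 = -1.2000
  y: GS value = (1 - (-1)·-1.2000 - (2)·0.0000) / (6) = -0.0333;  y ← (1−ω)·0.0000 + ω·-0.0333 = -0.0266
  z: GS value = (-12 - (-3)·-1.2000 - (-3)·-0.0266) / (10) = -1.5680;  z ← (1−ω)·0.0000 + ω·-1.5680 = -1.2544
Iteration 2:
  x: GS value = (-12 - (3)·-0.0266 - (-1)·-1.2544) / (8) = -1.6468;  x ← (1−ω)·-1.2000 + ω·-1.6468 = -1.5574
  y: GS value = (1 - (-1)·-1.5574 - (2)·-1.2544) / (6) = 0.3252;  y ← (1−ω)·-0.0266 + ω·0.3252 = 0.2548
  z: GS value = (-12 - (-3)·-1.5574 - (-3)·0.2548) / (10) = -1.5908;  z ← (1−ω)·-1.2544 + ω·-1.5908 = -1.5235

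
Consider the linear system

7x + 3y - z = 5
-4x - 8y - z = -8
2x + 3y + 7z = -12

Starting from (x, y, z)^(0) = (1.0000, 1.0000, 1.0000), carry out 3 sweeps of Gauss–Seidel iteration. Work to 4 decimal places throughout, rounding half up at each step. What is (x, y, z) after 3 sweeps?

(-0.1240, 1.3452, -2.2554)

Iteration 1:
  x = (5 - (3)·1.0000 - (-1)·1.0000) / (7) = 0.4286
  y = (-8 - (-4)·0.4286 - (-1)·1.0000) / (-8) = 0.6607
  z = (-12 - (2)·0.4286 - (3)·0.6607) / (7) = -2.1199
Iteration 2:
  x = (5 - (3)·0.6607 - (-1)·-2.1199) / (7) = 0.1283
  y = (-8 - (-4)·0.1283 - (-1)·-2.1199) / (-8) = 1.2008
  z = (-12 - (2)·0.1283 - (3)·1.2008) / (7) = -2.2656
Iteration 3:
  x = (5 - (3)·1.2008 - (-1)·-2.2656) / (7) = -0.1240
  y = (-8 - (-4)·-0.1240 - (-1)·-2.2656) / (-8) = 1.3452
  z = (-12 - (2)·-0.1240 - (3)·1.3452) / (7) = -2.2554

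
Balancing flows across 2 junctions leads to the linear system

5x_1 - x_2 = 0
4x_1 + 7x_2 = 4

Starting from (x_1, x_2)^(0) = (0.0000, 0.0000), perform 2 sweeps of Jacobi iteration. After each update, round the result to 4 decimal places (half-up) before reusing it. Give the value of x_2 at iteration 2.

0.5714

Iteration 1:
  x_1 = (0 - (-1)·0.0000) / (5) = 0.0000
  x_2 = (4 - (4)·0.0000) / (7) = 0.5714
Iteration 2:
  x_1 = (0 - (-1)·0.5714) / (5) = 0.1143
  x_2 = (4 - (4)·0.0000) / (7) = 0.5714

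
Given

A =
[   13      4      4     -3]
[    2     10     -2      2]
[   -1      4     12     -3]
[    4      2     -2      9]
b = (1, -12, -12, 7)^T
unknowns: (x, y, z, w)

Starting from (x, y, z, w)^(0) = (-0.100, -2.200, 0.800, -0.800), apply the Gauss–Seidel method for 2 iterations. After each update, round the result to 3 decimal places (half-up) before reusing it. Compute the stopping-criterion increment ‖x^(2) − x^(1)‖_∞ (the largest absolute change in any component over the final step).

0.714

Iteration 1:
  x = (1 - (4)·-2.200 - (4)·0.800 - (-3)·-0.800) / (13) = 0.323
  y = (-12 - (2)·0.323 - (-2)·0.800 - (2)·-0.800) / (10) = -0.945
  z = (-12 - (-1)·0.323 - (4)·-0.945 - (-3)·-0.800) / (12) = -0.858
  w = (7 - (4)·0.323 - (2)·-0.945 - (-2)·-0.858) / (9) = 0.654
Iteration 2:
  x = (1 - (4)·-0.945 - (4)·-0.858 - (-3)·0.654) / (13) = 0.783
  y = (-12 - (2)·0.783 - (-2)·-0.858 - (2)·0.654) / (10) = -1.659
  z = (-12 - (-1)·0.783 - (4)·-1.659 - (-3)·0.654) / (12) = -0.218
  w = (7 - (4)·0.783 - (2)·-1.659 - (-2)·-0.218) / (9) = 0.750
Change: (0.460, -0.714, 0.640, 0.096) → max |·| = 0.714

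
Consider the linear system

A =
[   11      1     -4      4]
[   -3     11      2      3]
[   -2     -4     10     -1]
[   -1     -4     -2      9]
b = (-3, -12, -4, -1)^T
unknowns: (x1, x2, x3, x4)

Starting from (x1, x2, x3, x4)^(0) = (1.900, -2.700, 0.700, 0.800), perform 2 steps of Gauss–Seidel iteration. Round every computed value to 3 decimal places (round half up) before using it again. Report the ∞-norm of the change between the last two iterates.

Iteration 1:
  x1 = (-3 - (1)·-2.700 - (-4)·0.700 - (4)·0.800) / (11) = -0.064
  x2 = (-12 - (-3)·-0.064 - (2)·0.700 - (3)·0.800) / (11) = -1.454
  x3 = (-4 - (-2)·-0.064 - (-4)·-1.454 - (-1)·0.800) / (10) = -0.914
  x4 = (-1 - (-1)·-0.064 - (-4)·-1.454 - (-2)·-0.914) / (9) = -0.968
Iteration 2:
  x1 = (-3 - (1)·-1.454 - (-4)·-0.914 - (4)·-0.968) / (11) = -0.121
  x2 = (-12 - (-3)·-0.121 - (2)·-0.914 - (3)·-0.968) / (11) = -0.694
  x3 = (-4 - (-2)·-0.121 - (-4)·-0.694 - (-1)·-0.968) / (10) = -0.799
  x4 = (-1 - (-1)·-0.121 - (-4)·-0.694 - (-2)·-0.799) / (9) = -0.611
Change: (-0.057, 0.760, 0.115, 0.357) → max |·| = 0.760

0.760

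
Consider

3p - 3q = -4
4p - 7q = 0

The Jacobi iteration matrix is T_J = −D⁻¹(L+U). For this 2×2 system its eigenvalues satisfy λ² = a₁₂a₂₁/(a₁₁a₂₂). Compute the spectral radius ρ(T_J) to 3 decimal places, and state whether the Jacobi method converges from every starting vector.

0.756

a₁₂a₂₁/(a₁₁a₂₂) = (-3)·(4) / ((3)·(-7)) = 0.571429
ρ = √|0.571429| = √0.571429 = 0.756
ρ < 1, so Jacobi converges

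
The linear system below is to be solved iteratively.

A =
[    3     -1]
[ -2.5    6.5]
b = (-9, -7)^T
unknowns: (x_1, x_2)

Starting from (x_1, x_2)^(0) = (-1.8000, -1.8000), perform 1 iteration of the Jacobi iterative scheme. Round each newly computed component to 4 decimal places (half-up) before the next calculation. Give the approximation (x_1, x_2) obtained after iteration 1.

Iteration 1:
  x_1 = (-9 - (-1)·-1.8000) / (3) = -3.6000
  x_2 = (-7 - (-2.5)·-1.8000) / (6.5) = -1.7692

(-3.6000, -1.7692)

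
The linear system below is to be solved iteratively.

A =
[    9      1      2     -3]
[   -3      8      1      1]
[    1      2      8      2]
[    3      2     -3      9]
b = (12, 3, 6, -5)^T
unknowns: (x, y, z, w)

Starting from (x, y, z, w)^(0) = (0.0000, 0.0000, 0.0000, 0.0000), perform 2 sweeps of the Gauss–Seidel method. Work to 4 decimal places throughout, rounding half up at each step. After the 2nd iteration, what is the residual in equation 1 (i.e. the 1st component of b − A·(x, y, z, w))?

0.3595

Iteration 1:
  x = (12 - (1)·0.0000 - (2)·0.0000 - (-3)·0.0000) / (9) = 1.3333
  y = (3 - (-3)·1.3333 - (1)·0.0000 - (1)·0.0000) / (8) = 0.8750
  z = (6 - (1)·1.3333 - (2)·0.8750 - (2)·0.0000) / (8) = 0.3646
  w = (-5 - (3)·1.3333 - (2)·0.8750 - (-3)·0.3646) / (9) = -1.0729
Iteration 2:
  x = (12 - (1)·0.8750 - (2)·0.3646 - (-3)·-1.0729) / (9) = 0.7975
  y = (3 - (-3)·0.7975 - (1)·0.3646 - (1)·-1.0729) / (8) = 0.7626
  z = (6 - (1)·0.7975 - (2)·0.7626 - (2)·-1.0729) / (8) = 0.7279
  w = (-5 - (3)·0.7975 - (2)·0.7626 - (-3)·0.7279) / (9) = -0.7482
Residual b − A·x = (0.3595, -0.6880, -0.6495, -0.0002)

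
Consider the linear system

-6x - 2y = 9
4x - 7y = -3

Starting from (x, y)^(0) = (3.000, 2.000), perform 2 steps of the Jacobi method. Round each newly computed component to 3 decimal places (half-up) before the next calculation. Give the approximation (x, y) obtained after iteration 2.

Iteration 1:
  x = (9 - (-2)·2.000) / (-6) = -2.167
  y = (-3 - (4)·3.000) / (-7) = 2.143
Iteration 2:
  x = (9 - (-2)·2.143) / (-6) = -2.214
  y = (-3 - (4)·-2.167) / (-7) = -0.810

(-2.214, -0.810)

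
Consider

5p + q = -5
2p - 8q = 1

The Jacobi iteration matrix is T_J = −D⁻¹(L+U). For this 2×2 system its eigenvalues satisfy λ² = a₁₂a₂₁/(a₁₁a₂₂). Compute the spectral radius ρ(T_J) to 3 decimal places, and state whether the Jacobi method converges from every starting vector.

a₁₂a₂₁/(a₁₁a₂₂) = (1)·(2) / ((5)·(-8)) = -0.050000
ρ = √|-0.050000| = √0.050000 = 0.224
ρ < 1, so Jacobi converges

0.224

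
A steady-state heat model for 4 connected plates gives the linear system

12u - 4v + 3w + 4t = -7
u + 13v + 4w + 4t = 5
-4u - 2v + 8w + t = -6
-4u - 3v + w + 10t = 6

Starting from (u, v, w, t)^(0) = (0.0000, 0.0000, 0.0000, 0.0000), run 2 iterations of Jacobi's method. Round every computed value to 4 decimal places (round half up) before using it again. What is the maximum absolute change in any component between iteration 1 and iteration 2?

0.2705

Iteration 1:
  u = (-7 - (-4)·0.0000 - (3)·0.0000 - (4)·0.0000) / (12) = -0.5833
  v = (5 - (1)·0.0000 - (4)·0.0000 - (4)·0.0000) / (13) = 0.3846
  w = (-6 - (-4)·0.0000 - (-2)·0.0000 - (1)·0.0000) / (8) = -0.7500
  t = (6 - (-4)·0.0000 - (-3)·0.0000 - (1)·0.0000) / (10) = 0.6000
Iteration 2:
  u = (-7 - (-4)·0.3846 - (3)·-0.7500 - (4)·0.6000) / (12) = -0.4676
  v = (5 - (1)·-0.5833 - (4)·-0.7500 - (4)·0.6000) / (13) = 0.4756
  w = (-6 - (-4)·-0.5833 - (-2)·0.3846 - (1)·0.6000) / (8) = -1.0205
  t = (6 - (-4)·-0.5833 - (-3)·0.3846 - (1)·-0.7500) / (10) = 0.5571
Change: (0.1157, 0.0910, -0.2705, -0.0429) → max |·| = 0.2705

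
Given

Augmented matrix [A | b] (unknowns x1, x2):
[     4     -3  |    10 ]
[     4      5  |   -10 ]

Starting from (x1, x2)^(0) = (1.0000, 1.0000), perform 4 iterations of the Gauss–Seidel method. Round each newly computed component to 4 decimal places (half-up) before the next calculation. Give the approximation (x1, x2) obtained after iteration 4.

(0.0580, -2.0464)

Iteration 1:
  x1 = (10 - (-3)·1.0000) / (4) = 3.2500
  x2 = (-10 - (4)·3.2500) / (5) = -4.6000
Iteration 2:
  x1 = (10 - (-3)·-4.6000) / (4) = -0.9500
  x2 = (-10 - (4)·-0.9500) / (5) = -1.2400
Iteration 3:
  x1 = (10 - (-3)·-1.2400) / (4) = 1.5700
  x2 = (-10 - (4)·1.5700) / (5) = -3.2560
Iteration 4:
  x1 = (10 - (-3)·-3.2560) / (4) = 0.0580
  x2 = (-10 - (4)·0.0580) / (5) = -2.0464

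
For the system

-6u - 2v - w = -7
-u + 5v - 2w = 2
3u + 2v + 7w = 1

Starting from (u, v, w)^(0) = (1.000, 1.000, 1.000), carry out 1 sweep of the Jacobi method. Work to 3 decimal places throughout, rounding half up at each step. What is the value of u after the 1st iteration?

0.667

Iteration 1:
  u = (-7 - (-2)·1.000 - (-1)·1.000) / (-6) = 0.667
  v = (2 - (-1)·1.000 - (-2)·1.000) / (5) = 1.000
  w = (1 - (3)·1.000 - (2)·1.000) / (7) = -0.571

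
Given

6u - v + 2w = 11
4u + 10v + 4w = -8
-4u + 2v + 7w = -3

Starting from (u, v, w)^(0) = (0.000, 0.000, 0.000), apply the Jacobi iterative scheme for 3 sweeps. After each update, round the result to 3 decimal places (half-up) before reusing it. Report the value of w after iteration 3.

1.014

Iteration 1:
  u = (11 - (-1)·0.000 - (2)·0.000) / (6) = 1.833
  v = (-8 - (4)·0.000 - (4)·0.000) / (10) = -0.800
  w = (-3 - (-4)·0.000 - (2)·0.000) / (7) = -0.429
Iteration 2:
  u = (11 - (-1)·-0.800 - (2)·-0.429) / (6) = 1.843
  v = (-8 - (4)·1.833 - (4)·-0.429) / (10) = -1.362
  w = (-3 - (-4)·1.833 - (2)·-0.800) / (7) = 0.847
Iteration 3:
  u = (11 - (-1)·-1.362 - (2)·0.847) / (6) = 1.324
  v = (-8 - (4)·1.843 - (4)·0.847) / (10) = -1.876
  w = (-3 - (-4)·1.843 - (2)·-1.362) / (7) = 1.014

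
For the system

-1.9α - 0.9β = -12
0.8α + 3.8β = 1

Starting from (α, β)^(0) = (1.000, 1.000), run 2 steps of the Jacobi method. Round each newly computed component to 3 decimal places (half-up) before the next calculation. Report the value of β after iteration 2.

Iteration 1:
  α = (-12 - (-0.9)·1.000) / (-1.9) = 5.842
  β = (1 - (0.8)·1.000) / (3.8) = 0.053
Iteration 2:
  α = (-12 - (-0.9)·0.053) / (-1.9) = 6.291
  β = (1 - (0.8)·5.842) / (3.8) = -0.967

-0.967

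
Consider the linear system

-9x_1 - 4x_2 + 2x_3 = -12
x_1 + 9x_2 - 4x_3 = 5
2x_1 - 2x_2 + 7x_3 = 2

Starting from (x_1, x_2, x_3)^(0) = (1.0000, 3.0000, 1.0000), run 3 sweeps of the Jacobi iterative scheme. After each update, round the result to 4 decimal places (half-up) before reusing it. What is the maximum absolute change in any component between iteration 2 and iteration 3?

Iteration 1:
  x_1 = (-12 - (-4)·3.0000 - (2)·1.0000) / (-9) = 0.2222
  x_2 = (5 - (1)·1.0000 - (-4)·1.0000) / (9) = 0.8889
  x_3 = (2 - (2)·1.0000 - (-2)·3.0000) / (7) = 0.8571
Iteration 2:
  x_1 = (-12 - (-4)·0.8889 - (2)·0.8571) / (-9) = 1.1287
  x_2 = (5 - (1)·0.2222 - (-4)·0.8571) / (9) = 0.9118
  x_3 = (2 - (2)·0.2222 - (-2)·0.8889) / (7) = 0.4762
Iteration 3:
  x_1 = (-12 - (-4)·0.9118 - (2)·0.4762) / (-9) = 1.0339
  x_2 = (5 - (1)·1.1287 - (-4)·0.4762) / (9) = 0.6418
  x_3 = (2 - (2)·1.1287 - (-2)·0.9118) / (7) = 0.2237
Change: (-0.0948, -0.2700, -0.2525) → max |·| = 0.2700

0.2700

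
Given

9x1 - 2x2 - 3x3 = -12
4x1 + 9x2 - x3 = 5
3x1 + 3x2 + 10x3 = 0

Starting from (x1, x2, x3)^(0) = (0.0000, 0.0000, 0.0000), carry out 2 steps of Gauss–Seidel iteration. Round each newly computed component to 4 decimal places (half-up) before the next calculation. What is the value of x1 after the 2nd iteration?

-1.0597

Iteration 1:
  x1 = (-12 - (-2)·0.0000 - (-3)·0.0000) / (9) = -1.3333
  x2 = (5 - (4)·-1.3333 - (-1)·0.0000) / (9) = 1.1481
  x3 = (0 - (3)·-1.3333 - (3)·1.1481) / (10) = 0.0556
Iteration 2:
  x1 = (-12 - (-2)·1.1481 - (-3)·0.0556) / (9) = -1.0597
  x2 = (5 - (4)·-1.0597 - (-1)·0.0556) / (9) = 1.0327
  x3 = (0 - (3)·-1.0597 - (3)·1.0327) / (10) = 0.0081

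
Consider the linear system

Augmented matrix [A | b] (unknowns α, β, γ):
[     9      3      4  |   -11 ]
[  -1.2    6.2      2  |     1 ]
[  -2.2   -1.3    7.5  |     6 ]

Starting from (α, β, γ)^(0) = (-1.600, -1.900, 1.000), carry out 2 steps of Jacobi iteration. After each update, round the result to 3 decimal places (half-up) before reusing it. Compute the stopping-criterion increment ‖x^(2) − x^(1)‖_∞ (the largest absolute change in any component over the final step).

0.432

Iteration 1:
  α = (-11 - (3)·-1.900 - (4)·1.000) / (9) = -1.033
  β = (1 - (-1.2)·-1.600 - (2)·1.000) / (6.2) = -0.471
  γ = (6 - (-2.2)·-1.600 - (-1.3)·-1.900) / (7.5) = 0.001
Iteration 2:
  α = (-11 - (3)·-0.471 - (4)·0.001) / (9) = -1.066
  β = (1 - (-1.2)·-1.033 - (2)·0.001) / (6.2) = -0.039
  γ = (6 - (-2.2)·-1.033 - (-1.3)·-0.471) / (7.5) = 0.415
Change: (-0.033, 0.432, 0.414) → max |·| = 0.432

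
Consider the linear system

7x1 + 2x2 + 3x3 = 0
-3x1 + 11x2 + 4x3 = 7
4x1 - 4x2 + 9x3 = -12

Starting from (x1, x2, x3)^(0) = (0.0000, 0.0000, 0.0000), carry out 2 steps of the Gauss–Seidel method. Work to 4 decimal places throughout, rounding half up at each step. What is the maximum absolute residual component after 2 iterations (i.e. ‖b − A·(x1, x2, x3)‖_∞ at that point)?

1.1595

Iteration 1:
  x1 = (0 - (2)·0.0000 - (3)·0.0000) / (7) = 0.0000
  x2 = (7 - (-3)·0.0000 - (4)·0.0000) / (11) = 0.6364
  x3 = (-12 - (4)·0.0000 - (-4)·0.6364) / (9) = -1.0505
Iteration 2:
  x1 = (0 - (2)·0.6364 - (3)·-1.0505) / (7) = 0.2684
  x2 = (7 - (-3)·0.2684 - (4)·-1.0505) / (11) = 1.0916
  x3 = (-12 - (4)·0.2684 - (-4)·1.0916) / (9) = -0.9675
Residual b − A·x = (-1.1595, -0.3324, 0.0003); ∞-norm = 1.1595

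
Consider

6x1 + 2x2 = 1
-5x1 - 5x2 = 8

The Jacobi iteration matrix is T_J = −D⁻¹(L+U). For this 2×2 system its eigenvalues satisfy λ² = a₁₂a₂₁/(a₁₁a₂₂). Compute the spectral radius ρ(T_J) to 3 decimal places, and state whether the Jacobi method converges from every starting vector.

a₁₂a₂₁/(a₁₁a₂₂) = (2)·(-5) / ((6)·(-5)) = 0.333333
ρ = √|0.333333| = √0.333333 = 0.577
ρ < 1, so Jacobi converges

0.577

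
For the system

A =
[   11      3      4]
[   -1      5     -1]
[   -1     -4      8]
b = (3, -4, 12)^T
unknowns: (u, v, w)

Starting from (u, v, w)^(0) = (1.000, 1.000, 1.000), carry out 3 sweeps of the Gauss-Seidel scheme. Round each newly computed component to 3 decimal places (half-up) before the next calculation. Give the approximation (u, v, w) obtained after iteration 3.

(-0.018, -0.559, 1.218)

Iteration 1:
  u = (3 - (3)·1.000 - (4)·1.000) / (11) = -0.364
  v = (-4 - (-1)·-0.364 - (-1)·1.000) / (5) = -0.673
  w = (12 - (-1)·-0.364 - (-4)·-0.673) / (8) = 1.118
Iteration 2:
  u = (3 - (3)·-0.673 - (4)·1.118) / (11) = 0.050
  v = (-4 - (-1)·0.050 - (-1)·1.118) / (5) = -0.566
  w = (12 - (-1)·0.050 - (-4)·-0.566) / (8) = 1.223
Iteration 3:
  u = (3 - (3)·-0.566 - (4)·1.223) / (11) = -0.018
  v = (-4 - (-1)·-0.018 - (-1)·1.223) / (5) = -0.559
  w = (12 - (-1)·-0.018 - (-4)·-0.559) / (8) = 1.218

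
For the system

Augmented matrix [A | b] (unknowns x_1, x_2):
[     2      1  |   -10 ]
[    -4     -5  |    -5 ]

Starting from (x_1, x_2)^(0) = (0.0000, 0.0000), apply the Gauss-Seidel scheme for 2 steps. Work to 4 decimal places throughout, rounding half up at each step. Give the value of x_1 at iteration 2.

Iteration 1:
  x_1 = (-10 - (1)·0.0000) / (2) = -5.0000
  x_2 = (-5 - (-4)·-5.0000) / (-5) = 5.0000
Iteration 2:
  x_1 = (-10 - (1)·5.0000) / (2) = -7.5000
  x_2 = (-5 - (-4)·-7.5000) / (-5) = 7.0000

-7.5000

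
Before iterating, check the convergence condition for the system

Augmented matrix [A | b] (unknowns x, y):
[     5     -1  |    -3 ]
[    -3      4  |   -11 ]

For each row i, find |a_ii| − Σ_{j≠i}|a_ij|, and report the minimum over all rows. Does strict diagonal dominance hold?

1

row 1: |5| − (1) = 4
row 2: |4| − (3) = 1
minimum over rows = 1 → strictly diagonally dominant (convergence guaranteed)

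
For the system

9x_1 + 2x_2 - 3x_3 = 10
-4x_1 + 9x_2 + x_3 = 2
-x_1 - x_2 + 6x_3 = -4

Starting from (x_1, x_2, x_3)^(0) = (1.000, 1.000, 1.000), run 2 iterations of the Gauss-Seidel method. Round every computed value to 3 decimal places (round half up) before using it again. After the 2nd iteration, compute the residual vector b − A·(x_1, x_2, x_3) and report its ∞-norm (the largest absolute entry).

0.165

Iteration 1:
  x_1 = (10 - (2)·1.000 - (-3)·1.000) / (9) = 1.222
  x_2 = (2 - (-4)·1.222 - (1)·1.000) / (9) = 0.654
  x_3 = (-4 - (-1)·1.222 - (-1)·0.654) / (6) = -0.354
Iteration 2:
  x_1 = (10 - (2)·0.654 - (-3)·-0.354) / (9) = 0.848
  x_2 = (2 - (-4)·0.848 - (1)·-0.354) / (9) = 0.638
  x_3 = (-4 - (-1)·0.848 - (-1)·0.638) / (6) = -0.419
Residual b − A·x = (-0.165, 0.069, 0.000); ∞-norm = 0.165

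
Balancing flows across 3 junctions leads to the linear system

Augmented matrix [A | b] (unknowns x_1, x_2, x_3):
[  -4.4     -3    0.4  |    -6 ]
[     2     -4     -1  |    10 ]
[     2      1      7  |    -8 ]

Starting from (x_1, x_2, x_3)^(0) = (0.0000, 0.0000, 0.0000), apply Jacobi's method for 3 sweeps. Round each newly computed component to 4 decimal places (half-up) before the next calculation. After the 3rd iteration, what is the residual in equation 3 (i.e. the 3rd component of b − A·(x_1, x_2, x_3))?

Iteration 1:
  x_1 = (-6 - (-3)·0.0000 - (0.4)·0.0000) / (-4.4) = 1.3636
  x_2 = (10 - (2)·0.0000 - (-1)·0.0000) / (-4) = -2.5000
  x_3 = (-8 - (2)·0.0000 - (1)·0.0000) / (7) = -1.1429
Iteration 2:
  x_1 = (-6 - (-3)·-2.5000 - (0.4)·-1.1429) / (-4.4) = 2.9643
  x_2 = (10 - (2)·1.3636 - (-1)·-1.1429) / (-4) = -1.5325
  x_3 = (-8 - (2)·1.3636 - (1)·-2.5000) / (7) = -1.1753
Iteration 3:
  x_1 = (-6 - (-3)·-1.5325 - (0.4)·-1.1753) / (-4.4) = 2.3017
  x_2 = (10 - (2)·2.9643 - (-1)·-1.1753) / (-4) = -0.7240
  x_3 = (-8 - (2)·2.9643 - (1)·-1.5325) / (7) = -1.7709
Residual b − A·x = (2.6638, 0.7297, 0.5169)

0.5169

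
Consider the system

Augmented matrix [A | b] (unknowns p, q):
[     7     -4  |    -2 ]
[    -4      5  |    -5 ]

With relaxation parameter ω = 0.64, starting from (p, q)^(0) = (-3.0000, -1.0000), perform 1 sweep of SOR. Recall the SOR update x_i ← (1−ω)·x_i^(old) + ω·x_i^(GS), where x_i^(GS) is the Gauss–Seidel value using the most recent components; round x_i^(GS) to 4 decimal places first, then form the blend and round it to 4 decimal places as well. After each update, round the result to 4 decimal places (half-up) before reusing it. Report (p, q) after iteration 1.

Iteration 1:
  p: GS value = (-2 - (-4)·-1.0000) / (7) = -0.8571;  p ← (1−ω)·-3.0000 + ω·-0.8571 = -1.6285
  q: GS value = (-5 - (-4)·-1.6285) / (5) = -2.3028;  q ← (1−ω)·-1.0000 + ω·-2.3028 = -1.8338

(-1.6285, -1.8338)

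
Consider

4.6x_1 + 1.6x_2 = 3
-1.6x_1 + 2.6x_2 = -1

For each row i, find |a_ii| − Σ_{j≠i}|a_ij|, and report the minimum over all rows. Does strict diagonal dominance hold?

row 1: |4.6| − (1.6) = 3
row 2: |2.6| − (1.6) = 1
minimum over rows = 1 → strictly diagonally dominant (convergence guaranteed)

1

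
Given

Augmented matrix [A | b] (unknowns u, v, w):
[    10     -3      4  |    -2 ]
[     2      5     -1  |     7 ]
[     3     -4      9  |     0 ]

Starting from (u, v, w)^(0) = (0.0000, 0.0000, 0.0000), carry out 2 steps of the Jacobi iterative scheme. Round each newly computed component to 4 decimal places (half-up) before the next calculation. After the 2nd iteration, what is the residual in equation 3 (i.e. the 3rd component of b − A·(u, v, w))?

Iteration 1:
  u = (-2 - (-3)·0.0000 - (4)·0.0000) / (10) = -0.2000
  v = (7 - (2)·0.0000 - (-1)·0.0000) / (5) = 1.4000
  w = (0 - (3)·0.0000 - (-4)·0.0000) / (9) = 0.0000
Iteration 2:
  u = (-2 - (-3)·1.4000 - (4)·0.0000) / (10) = 0.2200
  v = (7 - (2)·-0.2000 - (-1)·0.0000) / (5) = 1.4800
  w = (0 - (3)·-0.2000 - (-4)·1.4000) / (9) = 0.6889
Residual b − A·x = (-2.5156, -0.1511, -0.9401)

-0.9401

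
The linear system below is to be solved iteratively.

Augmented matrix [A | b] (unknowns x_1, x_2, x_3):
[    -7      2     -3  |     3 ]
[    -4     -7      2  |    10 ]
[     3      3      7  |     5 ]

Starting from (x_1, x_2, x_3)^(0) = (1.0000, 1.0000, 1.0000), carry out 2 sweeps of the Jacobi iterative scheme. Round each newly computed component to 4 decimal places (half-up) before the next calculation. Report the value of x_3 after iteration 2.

Iteration 1:
  x_1 = (3 - (2)·1.0000 - (-3)·1.0000) / (-7) = -0.5714
  x_2 = (10 - (-4)·1.0000 - (2)·1.0000) / (-7) = -1.7143
  x_3 = (5 - (3)·1.0000 - (3)·1.0000) / (7) = -0.1429
Iteration 2:
  x_1 = (3 - (2)·-1.7143 - (-3)·-0.1429) / (-7) = -0.8571
  x_2 = (10 - (-4)·-0.5714 - (2)·-0.1429) / (-7) = -1.1429
  x_3 = (5 - (3)·-0.5714 - (3)·-1.7143) / (7) = 1.6939

1.6939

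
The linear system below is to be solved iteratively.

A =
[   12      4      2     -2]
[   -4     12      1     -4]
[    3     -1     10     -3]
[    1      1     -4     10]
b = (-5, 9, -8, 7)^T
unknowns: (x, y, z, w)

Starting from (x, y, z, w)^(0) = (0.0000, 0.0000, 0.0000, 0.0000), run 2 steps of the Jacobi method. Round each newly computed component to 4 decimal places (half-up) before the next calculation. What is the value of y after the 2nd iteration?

Iteration 1:
  x = (-5 - (4)·0.0000 - (2)·0.0000 - (-2)·0.0000) / (12) = -0.4167
  y = (9 - (-4)·0.0000 - (1)·0.0000 - (-4)·0.0000) / (12) = 0.7500
  z = (-8 - (3)·0.0000 - (-1)·0.0000 - (-3)·0.0000) / (10) = -0.8000
  w = (7 - (1)·0.0000 - (1)·0.0000 - (-4)·0.0000) / (10) = 0.7000
Iteration 2:
  x = (-5 - (4)·0.7500 - (2)·-0.8000 - (-2)·0.7000) / (12) = -0.4167
  y = (9 - (-4)·-0.4167 - (1)·-0.8000 - (-4)·0.7000) / (12) = 0.9111
  z = (-8 - (3)·-0.4167 - (-1)·0.7500 - (-3)·0.7000) / (10) = -0.3900
  w = (7 - (1)·-0.4167 - (1)·0.7500 - (-4)·-0.8000) / (10) = 0.3467

0.9111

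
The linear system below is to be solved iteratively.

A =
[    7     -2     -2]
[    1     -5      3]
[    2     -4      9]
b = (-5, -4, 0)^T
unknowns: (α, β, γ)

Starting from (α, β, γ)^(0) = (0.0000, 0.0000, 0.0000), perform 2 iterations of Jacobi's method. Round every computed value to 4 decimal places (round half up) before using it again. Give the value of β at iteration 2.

Iteration 1:
  α = (-5 - (-2)·0.0000 - (-2)·0.0000) / (7) = -0.7143
  β = (-4 - (1)·0.0000 - (3)·0.0000) / (-5) = 0.8000
  γ = (0 - (2)·0.0000 - (-4)·0.0000) / (9) = 0.0000
Iteration 2:
  α = (-5 - (-2)·0.8000 - (-2)·0.0000) / (7) = -0.4857
  β = (-4 - (1)·-0.7143 - (3)·0.0000) / (-5) = 0.6571
  γ = (0 - (2)·-0.7143 - (-4)·0.8000) / (9) = 0.5143

0.6571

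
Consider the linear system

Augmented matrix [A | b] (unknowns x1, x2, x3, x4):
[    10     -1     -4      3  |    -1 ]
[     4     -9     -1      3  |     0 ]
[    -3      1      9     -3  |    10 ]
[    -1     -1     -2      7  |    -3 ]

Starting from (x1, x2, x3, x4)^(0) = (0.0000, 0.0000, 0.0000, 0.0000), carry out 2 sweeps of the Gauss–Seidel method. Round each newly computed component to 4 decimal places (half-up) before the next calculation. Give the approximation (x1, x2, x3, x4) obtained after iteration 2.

(0.3706, -0.0022, 1.1883, -0.0364)

Iteration 1:
  x1 = (-1 - (-1)·0.0000 - (-4)·0.0000 - (3)·0.0000) / (10) = -0.1000
  x2 = (0 - (4)·-0.1000 - (-1)·0.0000 - (3)·0.0000) / (-9) = -0.0444
  x3 = (10 - (-3)·-0.1000 - (1)·-0.0444 - (-3)·0.0000) / (9) = 1.0827
  x4 = (-3 - (-1)·-0.1000 - (-1)·-0.0444 - (-2)·1.0827) / (7) = -0.1399
Iteration 2:
  x1 = (-1 - (-1)·-0.0444 - (-4)·1.0827 - (3)·-0.1399) / (10) = 0.3706
  x2 = (0 - (4)·0.3706 - (-1)·1.0827 - (3)·-0.1399) / (-9) = -0.0022
  x3 = (10 - (-3)·0.3706 - (1)·-0.0022 - (-3)·-0.1399) / (9) = 1.1883
  x4 = (-3 - (-1)·0.3706 - (-1)·-0.0022 - (-2)·1.1883) / (7) = -0.0364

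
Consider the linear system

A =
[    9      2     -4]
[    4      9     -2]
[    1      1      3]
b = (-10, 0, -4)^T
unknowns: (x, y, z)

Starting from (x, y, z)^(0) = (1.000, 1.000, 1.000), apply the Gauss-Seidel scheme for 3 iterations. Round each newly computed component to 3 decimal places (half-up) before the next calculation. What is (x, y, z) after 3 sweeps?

(-1.631, 0.523, -0.964)

Iteration 1:
  x = (-10 - (2)·1.000 - (-4)·1.000) / (9) = -0.889
  y = (0 - (4)·-0.889 - (-2)·1.000) / (9) = 0.617
  z = (-4 - (1)·-0.889 - (1)·0.617) / (3) = -1.243
Iteration 2:
  x = (-10 - (2)·0.617 - (-4)·-1.243) / (9) = -1.801
  y = (0 - (4)·-1.801 - (-2)·-1.243) / (9) = 0.524
  z = (-4 - (1)·-1.801 - (1)·0.524) / (3) = -0.908
Iteration 3:
  x = (-10 - (2)·0.524 - (-4)·-0.908) / (9) = -1.631
  y = (0 - (4)·-1.631 - (-2)·-0.908) / (9) = 0.523
  z = (-4 - (1)·-1.631 - (1)·0.523) / (3) = -0.964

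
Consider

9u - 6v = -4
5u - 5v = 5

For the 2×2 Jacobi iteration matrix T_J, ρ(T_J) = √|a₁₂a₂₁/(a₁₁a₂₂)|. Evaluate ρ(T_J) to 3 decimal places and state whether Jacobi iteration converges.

0.816

a₁₂a₂₁/(a₁₁a₂₂) = (-6)·(5) / ((9)·(-5)) = 0.666667
ρ = √|0.666667| = √0.666667 = 0.816
ρ < 1, so Jacobi converges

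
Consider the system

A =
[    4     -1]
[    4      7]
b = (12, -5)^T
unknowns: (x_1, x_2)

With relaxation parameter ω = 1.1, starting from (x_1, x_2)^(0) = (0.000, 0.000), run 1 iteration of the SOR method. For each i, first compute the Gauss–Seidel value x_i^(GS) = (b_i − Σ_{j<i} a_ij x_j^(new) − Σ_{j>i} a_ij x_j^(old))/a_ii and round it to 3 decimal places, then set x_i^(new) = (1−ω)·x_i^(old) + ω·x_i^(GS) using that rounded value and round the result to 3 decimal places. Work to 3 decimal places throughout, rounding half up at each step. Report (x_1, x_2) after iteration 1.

Iteration 1:
  x_1: GS value = (12 - (-1)·0.000) / (4) = 3.000;  x_1 ← (1−ω)·0.000 + ω·3.000 = 3.300
  x_2: GS value = (-5 - (4)·3.300) / (7) = -2.600;  x_2 ← (1−ω)·0.000 + ω·-2.600 = -2.860

(3.300, -2.860)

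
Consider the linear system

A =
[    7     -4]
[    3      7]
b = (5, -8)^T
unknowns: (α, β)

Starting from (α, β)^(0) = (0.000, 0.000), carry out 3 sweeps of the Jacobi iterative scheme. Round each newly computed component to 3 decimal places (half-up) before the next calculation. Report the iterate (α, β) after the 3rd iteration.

Iteration 1:
  α = (5 - (-4)·0.000) / (7) = 0.714
  β = (-8 - (3)·0.000) / (7) = -1.143
Iteration 2:
  α = (5 - (-4)·-1.143) / (7) = 0.061
  β = (-8 - (3)·0.714) / (7) = -1.449
Iteration 3:
  α = (5 - (-4)·-1.449) / (7) = -0.114
  β = (-8 - (3)·0.061) / (7) = -1.169

(-0.114, -1.169)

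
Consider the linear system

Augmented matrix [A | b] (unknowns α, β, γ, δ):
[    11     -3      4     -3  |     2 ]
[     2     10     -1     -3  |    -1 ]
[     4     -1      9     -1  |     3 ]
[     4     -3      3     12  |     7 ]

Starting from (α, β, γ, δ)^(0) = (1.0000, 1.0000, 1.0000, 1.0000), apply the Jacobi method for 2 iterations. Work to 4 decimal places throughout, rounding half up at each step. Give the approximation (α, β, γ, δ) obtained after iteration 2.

(0.2369, -0.0866, 0.2106, 0.4594)

Iteration 1:
  α = (2 - (-3)·1.0000 - (4)·1.0000 - (-3)·1.0000) / (11) = 0.3636
  β = (-1 - (2)·1.0000 - (-1)·1.0000 - (-3)·1.0000) / (10) = 0.1000
  γ = (3 - (4)·1.0000 - (-1)·1.0000 - (-1)·1.0000) / (9) = 0.1111
  δ = (7 - (4)·1.0000 - (-3)·1.0000 - (3)·1.0000) / (12) = 0.2500
Iteration 2:
  α = (2 - (-3)·0.1000 - (4)·0.1111 - (-3)·0.2500) / (11) = 0.2369
  β = (-1 - (2)·0.3636 - (-1)·0.1111 - (-3)·0.2500) / (10) = -0.0866
  γ = (3 - (4)·0.3636 - (-1)·0.1000 - (-1)·0.2500) / (9) = 0.2106
  δ = (7 - (4)·0.3636 - (-3)·0.1000 - (3)·0.1111) / (12) = 0.4594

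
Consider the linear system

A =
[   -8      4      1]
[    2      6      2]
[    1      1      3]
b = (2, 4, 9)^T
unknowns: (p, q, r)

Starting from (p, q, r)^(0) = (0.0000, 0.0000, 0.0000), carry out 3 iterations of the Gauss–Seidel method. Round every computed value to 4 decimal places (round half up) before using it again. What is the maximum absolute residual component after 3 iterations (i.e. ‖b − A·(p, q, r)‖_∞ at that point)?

Iteration 1:
  p = (2 - (4)·0.0000 - (1)·0.0000) / (-8) = -0.2500
  q = (4 - (2)·-0.2500 - (2)·0.0000) / (6) = 0.7500
  r = (9 - (1)·-0.2500 - (1)·0.7500) / (3) = 2.8333
Iteration 2:
  p = (2 - (4)·0.7500 - (1)·2.8333) / (-8) = 0.4792
  q = (4 - (2)·0.4792 - (2)·2.8333) / (6) = -0.4375
  r = (9 - (1)·0.4792 - (1)·-0.4375) / (3) = 2.9861
Iteration 3:
  p = (2 - (4)·-0.4375 - (1)·2.9861) / (-8) = -0.0955
  q = (4 - (2)·-0.0955 - (2)·2.9861) / (6) = -0.2969
  r = (9 - (1)·-0.0955 - (1)·-0.2969) / (3) = 3.1308
Residual b − A·x = (-0.7072, -0.2892, 0.0000); ∞-norm = 0.7072

0.7072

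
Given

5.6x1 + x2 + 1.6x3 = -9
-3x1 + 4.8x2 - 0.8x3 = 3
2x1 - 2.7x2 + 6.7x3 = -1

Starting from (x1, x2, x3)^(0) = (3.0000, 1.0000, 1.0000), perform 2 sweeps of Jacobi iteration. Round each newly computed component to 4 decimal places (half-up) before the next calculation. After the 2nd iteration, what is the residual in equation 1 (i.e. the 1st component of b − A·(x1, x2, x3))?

-0.0533

Iteration 1:
  x1 = (-9 - (1)·1.0000 - (1.6)·1.0000) / (5.6) = -2.0714
  x2 = (3 - (-3)·3.0000 - (-0.8)·1.0000) / (4.8) = 2.6667
  x3 = (-1 - (2)·3.0000 - (-2.7)·1.0000) / (6.7) = -0.6418
Iteration 2:
  x1 = (-9 - (1)·2.6667 - (1.6)·-0.6418) / (5.6) = -1.9000
  x2 = (3 - (-3)·-2.0714 - (-0.8)·-0.6418) / (4.8) = -0.7766
  x3 = (-1 - (2)·-2.0714 - (-2.7)·2.6667) / (6.7) = 1.5437
Residual b − A·x = (-0.0533, 2.2626, -9.6396)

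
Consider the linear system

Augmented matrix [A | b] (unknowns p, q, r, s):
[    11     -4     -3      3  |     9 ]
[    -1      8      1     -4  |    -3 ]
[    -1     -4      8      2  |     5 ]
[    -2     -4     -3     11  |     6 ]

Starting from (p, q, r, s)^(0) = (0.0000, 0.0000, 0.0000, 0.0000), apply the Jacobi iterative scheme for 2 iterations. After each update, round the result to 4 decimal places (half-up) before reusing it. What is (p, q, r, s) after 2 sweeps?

(0.7035, -0.0781, 0.4034, 0.7283)

Iteration 1:
  p = (9 - (-4)·0.0000 - (-3)·0.0000 - (3)·0.0000) / (11) = 0.8182
  q = (-3 - (-1)·0.0000 - (1)·0.0000 - (-4)·0.0000) / (8) = -0.3750
  r = (5 - (-1)·0.0000 - (-4)·0.0000 - (2)·0.0000) / (8) = 0.6250
  s = (6 - (-2)·0.0000 - (-4)·0.0000 - (-3)·0.0000) / (11) = 0.5455
Iteration 2:
  p = (9 - (-4)·-0.3750 - (-3)·0.6250 - (3)·0.5455) / (11) = 0.7035
  q = (-3 - (-1)·0.8182 - (1)·0.6250 - (-4)·0.5455) / (8) = -0.0781
  r = (5 - (-1)·0.8182 - (-4)·-0.3750 - (2)·0.5455) / (8) = 0.4034
  s = (6 - (-2)·0.8182 - (-4)·-0.3750 - (-3)·0.6250) / (11) = 0.7283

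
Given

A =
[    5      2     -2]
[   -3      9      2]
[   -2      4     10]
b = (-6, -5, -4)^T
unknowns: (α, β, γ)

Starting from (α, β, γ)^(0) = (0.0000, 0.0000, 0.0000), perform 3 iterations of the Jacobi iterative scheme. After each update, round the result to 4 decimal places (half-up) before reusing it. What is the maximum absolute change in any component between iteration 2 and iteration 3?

Iteration 1:
  α = (-6 - (2)·0.0000 - (-2)·0.0000) / (5) = -1.2000
  β = (-5 - (-3)·0.0000 - (2)·0.0000) / (9) = -0.5556
  γ = (-4 - (-2)·0.0000 - (4)·0.0000) / (10) = -0.4000
Iteration 2:
  α = (-6 - (2)·-0.5556 - (-2)·-0.4000) / (5) = -1.1378
  β = (-5 - (-3)·-1.2000 - (2)·-0.4000) / (9) = -0.8667
  γ = (-4 - (-2)·-1.2000 - (4)·-0.5556) / (10) = -0.4178
Iteration 3:
  α = (-6 - (2)·-0.8667 - (-2)·-0.4178) / (5) = -1.0204
  β = (-5 - (-3)·-1.1378 - (2)·-0.4178) / (9) = -0.8420
  γ = (-4 - (-2)·-1.1378 - (4)·-0.8667) / (10) = -0.2809
Change: (0.1174, 0.0247, 0.1369) → max |·| = 0.1369

0.1369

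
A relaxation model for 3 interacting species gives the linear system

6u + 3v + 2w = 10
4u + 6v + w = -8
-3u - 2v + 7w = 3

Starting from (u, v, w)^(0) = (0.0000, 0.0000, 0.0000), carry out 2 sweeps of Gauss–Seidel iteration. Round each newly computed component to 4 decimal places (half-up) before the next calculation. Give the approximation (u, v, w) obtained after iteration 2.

Iteration 1:
  u = (10 - (3)·0.0000 - (2)·0.0000) / (6) = 1.6667
  v = (-8 - (4)·1.6667 - (1)·0.0000) / (6) = -2.4445
  w = (3 - (-3)·1.6667 - (-2)·-2.4445) / (7) = 0.4444
Iteration 2:
  u = (10 - (3)·-2.4445 - (2)·0.4444) / (6) = 2.7408
  v = (-8 - (4)·2.7408 - (1)·0.4444) / (6) = -3.2346
  w = (3 - (-3)·2.7408 - (-2)·-3.2346) / (7) = 0.6790

(2.7408, -3.2346, 0.6790)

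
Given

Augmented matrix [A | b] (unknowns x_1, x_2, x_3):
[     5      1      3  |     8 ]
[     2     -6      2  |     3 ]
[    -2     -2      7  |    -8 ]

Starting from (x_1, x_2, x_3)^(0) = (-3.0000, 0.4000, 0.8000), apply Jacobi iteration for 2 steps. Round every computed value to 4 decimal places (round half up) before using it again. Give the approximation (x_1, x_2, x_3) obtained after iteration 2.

(2.9781, -0.7819, -1.1981)

Iteration 1:
  x_1 = (8 - (1)·0.4000 - (3)·0.8000) / (5) = 1.0400
  x_2 = (3 - (2)·-3.0000 - (2)·0.8000) / (-6) = -1.2333
  x_3 = (-8 - (-2)·-3.0000 - (-2)·0.4000) / (7) = -1.8857
Iteration 2:
  x_1 = (8 - (1)·-1.2333 - (3)·-1.8857) / (5) = 2.9781
  x_2 = (3 - (2)·1.0400 - (2)·-1.8857) / (-6) = -0.7819
  x_3 = (-8 - (-2)·1.0400 - (-2)·-1.2333) / (7) = -1.1981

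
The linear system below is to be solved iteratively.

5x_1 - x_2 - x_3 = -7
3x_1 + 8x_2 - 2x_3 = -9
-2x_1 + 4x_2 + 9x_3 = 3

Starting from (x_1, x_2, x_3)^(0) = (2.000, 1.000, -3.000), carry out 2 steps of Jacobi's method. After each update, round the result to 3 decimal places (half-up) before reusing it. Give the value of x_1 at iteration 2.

Iteration 1:
  x_1 = (-7 - (-1)·1.000 - (-1)·-3.000) / (5) = -1.800
  x_2 = (-9 - (3)·2.000 - (-2)·-3.000) / (8) = -2.625
  x_3 = (3 - (-2)·2.000 - (4)·1.000) / (9) = 0.333
Iteration 2:
  x_1 = (-7 - (-1)·-2.625 - (-1)·0.333) / (5) = -1.858
  x_2 = (-9 - (3)·-1.800 - (-2)·0.333) / (8) = -0.367
  x_3 = (3 - (-2)·-1.800 - (4)·-2.625) / (9) = 1.100

-1.858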